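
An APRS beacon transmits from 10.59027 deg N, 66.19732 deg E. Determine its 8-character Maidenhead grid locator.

Shift to the Maidenhead origin (180°W, 90°S): lon 246.19732, lat 100.59027.
Field (20°×10°, letters A–R): lon ⌊246.19732/20⌋ = 12 → M; lat ⌊100.59027/10⌋ = 10 → K.
Square (2°×1°, digits 0–9): lon ⌊6.19732/2⌋ = 3; lat ⌊0.59027/1⌋ = 0.
Subsquare (5′×2.5′, letters a–x): lon ⌊0.19732/0.0833333⌋ = 2 → c; lat ⌊0.59027/0.0416667⌋ = 14 → o.
Extended square (30″×15″, digits 0–9): lon ⌊0.03065/0.00833333⌋ = 3; lat ⌊0.00694/0.00416667⌋ = 1.

MK30co31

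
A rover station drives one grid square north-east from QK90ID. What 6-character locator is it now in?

Longitude subsquare i = 8; +1 → 9 = j.
Latitude subsquare d = 3; +1 → 4 = e.

QK90je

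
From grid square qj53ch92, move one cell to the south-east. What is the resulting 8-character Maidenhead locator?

Longitude extended square 9; +1 → 10, wraps to 0, carry into subsquare.
Longitude subsquare c = 2; +1 → 3 = d.
Latitude extended square 2; −1 → 1.

QJ53dh01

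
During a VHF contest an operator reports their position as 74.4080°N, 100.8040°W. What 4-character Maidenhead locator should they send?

DQ94

Offset from 180°W / 90°S: lon 79.20°, lat 164.41°.
Field: 79.20/20 → 3 → D, 164.41/10 → 16 → Q; chars DQ.
Square: 19.20/2 → 9, 4.41/1 → 4; chars 94.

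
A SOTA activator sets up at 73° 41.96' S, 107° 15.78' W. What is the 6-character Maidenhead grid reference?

DB66ih

Shift to the Maidenhead origin (180°W, 90°S): lon 72.7370, lat 16.3007.
Field: 72.7370/20 → 3 → D, 16.3007/10 → 1 → B; chars DB.
Square: 12.7370/2 → 6, 6.3007/1 → 6; chars 66.
Subsquare: 0.7370/0.0833333 → 8 → i, 0.3007/0.0416667 → 7 → h; chars ih.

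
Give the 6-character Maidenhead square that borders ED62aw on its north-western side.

Longitude subsquare a = 0; −1 → -1, wraps to 23 = x, carry into square.
Longitude square 6; −1 → 5.
Latitude subsquare w = 22; +1 → 23 = x.

ED52xx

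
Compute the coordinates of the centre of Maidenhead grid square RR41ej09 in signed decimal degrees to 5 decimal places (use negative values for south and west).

Field R=17, R=17: +17·20° lon, +17·10° lat → SW at lon 160°, lat 80°.
Square 4, 1: +4·2° lon, +1·1° lat → SW at lon 168°, lat 81°.
Subsquare e=4, j=9: +4·0.0833333° lon, +9·0.0416667° lat → SW at lon 168.333°, lat 81.375°.
Extended square 0, 9: +0·0.00833333° lon, +9·0.00416667° lat → SW at lon 168.333°, lat 81.4125°.
Cell spans 0.00833333° lon × 0.00416667° lat. Centre is SW corner plus half of each.
latitude 81.41458, longitude 168.33750.

81.41458, 168.33750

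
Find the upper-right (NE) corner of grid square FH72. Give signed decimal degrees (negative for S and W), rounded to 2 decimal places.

-17.00, -64.00

Field F=5, H=7: +5·20° lon, +7·10° lat → SW at lon -80°, lat -20°.
Square 7, 2: +7·2° lon, +2·1° lat → SW at lon -66°, lat -18°.
Cell spans 2° lon × 1° lat. NE corner is SW corner plus one full cell.
latitude -17.00, longitude -64.00.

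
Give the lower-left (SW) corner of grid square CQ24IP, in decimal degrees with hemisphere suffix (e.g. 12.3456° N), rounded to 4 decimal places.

74.6250° N, 135.3333° W

Field C=2, Q=16: +2·20° lon, +16·10° lat → SW at lon -140°, lat 70°.
Square 2, 4: +2·2° lon, +4·1° lat → SW at lon -136°, lat 74°.
Subsquare i=8, p=15: +8·0.0833333° lon, +15·0.0416667° lat → SW at lon -135.333°, lat 74.625°.
latitude 74.6250° N, longitude 135.3333° W.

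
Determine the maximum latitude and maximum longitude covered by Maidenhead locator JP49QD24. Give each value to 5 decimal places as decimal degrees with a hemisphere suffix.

69.14583° N, 9.35833° E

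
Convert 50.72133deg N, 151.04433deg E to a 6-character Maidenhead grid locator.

QO50mr

Offset from 180°W / 90°S: lon 331.0443°, lat 140.7213°.
Field: 331.0443/20 → 16 → Q, 140.7213/10 → 14 → O; chars QO.
Square: 11.0443/2 → 5, 0.7213/1 → 0; chars 50.
Subsquare: 1.0443/0.0833333 → 12 → m, 0.7213/0.0416667 → 17 → r; chars mr.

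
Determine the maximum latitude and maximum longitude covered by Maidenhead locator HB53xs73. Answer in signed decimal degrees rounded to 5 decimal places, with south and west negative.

Field H=7, B=1: +7·20° lon, +1·10° lat → SW at lon -40°, lat -80°.
Square 5, 3: +5·2° lon, +3·1° lat → SW at lon -30°, lat -77°.
Subsquare x=23, s=18: +23·0.0833333° lon, +18·0.0416667° lat → SW at lon -28.0833°, lat -76.25°.
Extended square 7, 3: +7·0.00833333° lon, +3·0.00416667° lat → SW at lon -28.025°, lat -76.2375°.
Cell spans 0.00833333° lon × 0.00416667° lat. NE corner is SW corner plus one full cell.
latitude -76.23333, longitude -28.01667.

-76.23333, -28.01667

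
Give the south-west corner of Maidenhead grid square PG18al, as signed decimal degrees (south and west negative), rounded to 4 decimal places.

-21.5417, 122.0000

Field P=15, G=6: +15·20° lon, +6·10° lat → SW at lon 120°, lat -30°.
Square 1, 8: +1·2° lon, +8·1° lat → SW at lon 122°, lat -22°.
Subsquare a=0, l=11: +0·0.0833333° lon, +11·0.0416667° lat → SW at lon 122°, lat -21.5417°.
latitude -21.5417, longitude 122.0000.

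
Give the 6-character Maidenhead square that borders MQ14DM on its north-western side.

MQ14cn

Longitude subsquare d = 3; −1 → 2 = c.
Latitude subsquare m = 12; +1 → 13 = n.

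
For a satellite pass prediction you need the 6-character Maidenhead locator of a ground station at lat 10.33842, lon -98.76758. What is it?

EK00oi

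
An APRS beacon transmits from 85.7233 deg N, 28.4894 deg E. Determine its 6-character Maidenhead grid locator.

Shift to the Maidenhead origin (180°W, 90°S): lon 208.4894, lat 175.7233.
Field: lon ⌊208.4894/20⌋ = 10 → K; lat ⌊175.7233/10⌋ = 17 → R.
Square: lon ⌊8.4894/2⌋ = 4; lat ⌊5.7233/1⌋ = 5.
Subsquare: lon ⌊0.4894/0.0833333⌋ = 5 → f; lat ⌊0.7233/0.0416667⌋ = 17 → r.

KR45fr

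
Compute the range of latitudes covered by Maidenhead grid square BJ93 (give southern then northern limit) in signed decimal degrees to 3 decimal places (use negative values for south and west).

3.000, 4.000

Field B=1, J=9: +1·20° lon, +9·10° lat → SW at lon -160°, lat 0°.
Square 9, 3: +9·2° lon, +3·1° lat → SW at lon -142°, lat 3°.
Cell spans 2° lon × 1° lat.
south 3.000, north 4.000.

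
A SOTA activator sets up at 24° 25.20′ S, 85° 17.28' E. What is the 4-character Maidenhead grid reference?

NG25

Offset from 180°W / 90°S: lon 265.29°, lat 65.58°.
Field (20°×10°, letters A–R): 265.29/20 → 13 → N, 65.58/10 → 6 → G; chars NG.
Square (2°×1°, digits 0–9): 5.29/2 → 2, 5.58/1 → 5; chars 25.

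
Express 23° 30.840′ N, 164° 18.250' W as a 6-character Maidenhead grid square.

AL73um

Add 180° to longitude and 90° to latitude: 15.6958, 113.5140.
Field: lon ⌊15.6958/20⌋ = 0 → A; lat ⌊113.5140/10⌋ = 11 → L.
Square: lon ⌊15.6958/2⌋ = 7; lat ⌊3.5140/1⌋ = 3.
Subsquare: lon ⌊1.6958/0.0833333⌋ = 20 → u; lat ⌊0.5140/0.0416667⌋ = 12 → m.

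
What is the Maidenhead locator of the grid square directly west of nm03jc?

Longitude subsquare j = 9; −1 → 8 = i.
The latitude characters are unchanged.

NM03ic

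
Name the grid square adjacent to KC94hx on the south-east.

KC94iw

Longitude subsquare h = 7; +1 → 8 = i.
Latitude subsquare x = 23; −1 → 22 = w.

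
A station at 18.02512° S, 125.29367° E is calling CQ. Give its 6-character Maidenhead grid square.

PH21px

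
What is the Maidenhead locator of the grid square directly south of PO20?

PN29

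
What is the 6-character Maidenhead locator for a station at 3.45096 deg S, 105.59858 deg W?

DI76en

Shift to the Maidenhead origin (180°W, 90°S): lon 74.4014, lat 86.5490.
Field: lon ⌊74.4014/20⌋ = 3 → D; lat ⌊86.5490/10⌋ = 8 → I.
Square: lon ⌊14.4014/2⌋ = 7; lat ⌊6.5490/1⌋ = 6.
Subsquare: lon ⌊0.4014/0.0833333⌋ = 4 → e; lat ⌊0.5490/0.0416667⌋ = 13 → n.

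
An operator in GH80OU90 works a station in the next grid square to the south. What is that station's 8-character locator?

GH80ot99

Latitude extended square 0; −1 → -1, wraps to 9, carry into subsquare.
Latitude subsquare u = 20; −1 → 19 = t.
The longitude characters are unchanged.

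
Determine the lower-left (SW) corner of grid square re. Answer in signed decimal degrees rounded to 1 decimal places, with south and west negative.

Field R=17, E=4: +17·20° lon, +4·10° lat → SW at lon 160°, lat -50°.
latitude -50.0, longitude 160.0.

-50.0, 160.0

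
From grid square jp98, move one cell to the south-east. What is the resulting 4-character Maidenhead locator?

Longitude square 9; +1 → 10, wraps to 0, carry into field.
Longitude field J = 9; +1 → 10 = K.
Latitude square 8; −1 → 7.

KP07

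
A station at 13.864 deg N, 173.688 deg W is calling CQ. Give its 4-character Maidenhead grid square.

Shift to the Maidenhead origin (180°W, 90°S): lon 6.31, lat 103.86.
Field: 6.31/20 → 0 → A, 103.86/10 → 10 → K; chars AK.
Square: 6.31/2 → 3, 3.86/1 → 3; chars 33.

AK33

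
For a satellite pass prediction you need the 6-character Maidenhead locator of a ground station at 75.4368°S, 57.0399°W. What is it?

GB14ln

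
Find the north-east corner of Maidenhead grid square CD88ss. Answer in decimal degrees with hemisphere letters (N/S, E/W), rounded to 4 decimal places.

Field C=2, D=3: +2·20° lon, +3·10° lat → SW at lon -140°, lat -60°.
Square 8, 8: +8·2° lon, +8·1° lat → SW at lon -124°, lat -52°.
Subsquare s=18, s=18: +18·0.0833333° lon, +18·0.0416667° lat → SW at lon -122.5°, lat -51.25°.
Cell spans 0.0833333° lon × 0.0416667° lat. NE corner is SW corner plus one full cell.
latitude 51.2083° S, longitude 122.4167° W.

51.2083° S, 122.4167° W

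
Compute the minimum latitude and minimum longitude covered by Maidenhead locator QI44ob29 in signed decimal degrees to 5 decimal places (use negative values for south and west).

-5.92083, 149.18333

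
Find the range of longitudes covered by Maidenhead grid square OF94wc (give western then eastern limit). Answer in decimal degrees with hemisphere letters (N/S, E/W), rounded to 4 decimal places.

Field O=14, F=5: +14·20° lon, +5·10° lat → SW at lon 100°, lat -40°.
Square 9, 4: +9·2° lon, +4·1° lat → SW at lon 118°, lat -36°.
Subsquare w=22, c=2: +22·0.0833333° lon, +2·0.0416667° lat → SW at lon 119.833°, lat -35.9167°.
Cell spans 0.0833333° lon × 0.0416667° lat.
west 119.8333° E, east 119.9167° E.

119.8333° E, 119.9167° E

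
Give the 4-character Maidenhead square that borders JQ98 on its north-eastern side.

Longitude square 9; +1 → 10, wraps to 0, carry into field.
Longitude field J = 9; +1 → 10 = K.
Latitude square 8; +1 → 9.

KQ09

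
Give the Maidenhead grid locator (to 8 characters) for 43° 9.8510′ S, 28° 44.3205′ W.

Add 180° to longitude and 90° to latitude: 151.26132, 46.83582.
Field (20°×10°, letters A–R): lon ⌊151.26132/20⌋ = 7 → H; lat ⌊46.83582/10⌋ = 4 → E.
Square (2°×1°, digits 0–9): lon ⌊11.26132/2⌋ = 5; lat ⌊6.83582/1⌋ = 6.
Subsquare (5′×2.5′, letters a–x): lon ⌊1.26132/0.0833333⌋ = 15 → p; lat ⌊0.83582/0.0416667⌋ = 20 → u.
Extended square (30″×15″, digits 0–9): lon ⌊0.01132/0.00833333⌋ = 1; lat ⌊0.00248/0.00416667⌋ = 0.

HE56pu10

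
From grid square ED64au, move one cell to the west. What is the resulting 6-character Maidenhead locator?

Longitude subsquare a = 0; −1 → -1, wraps to 23 = x, carry into square.
Longitude square 6; −1 → 5.
The latitude characters are unchanged.

ED54xu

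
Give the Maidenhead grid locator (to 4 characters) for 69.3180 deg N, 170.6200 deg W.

AP49

Shift to the Maidenhead origin (180°W, 90°S): lon 9.38, lat 159.32.
Field (20°×10°, letters A–R): 9.38/20 → 0 → A, 159.32/10 → 15 → P; chars AP.
Square (2°×1°, digits 0–9): 9.38/2 → 4, 9.32/1 → 9; chars 49.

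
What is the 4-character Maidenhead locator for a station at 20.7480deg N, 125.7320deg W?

CL70

Shift to the Maidenhead origin (180°W, 90°S): lon 54.27, lat 110.75.
Field (20°×10°, letters A–R): 54.27/20 → 2 → C, 110.75/10 → 11 → L; chars CL.
Square (2°×1°, digits 0–9): 14.27/2 → 7, 0.75/1 → 0; chars 70.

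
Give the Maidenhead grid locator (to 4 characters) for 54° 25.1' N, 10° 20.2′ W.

IO44

Add 180° to longitude and 90° to latitude: 169.66, 144.42.
Field: lon ⌊169.66/20⌋ = 8 → I; lat ⌊144.42/10⌋ = 14 → O.
Square: lon ⌊9.66/2⌋ = 4; lat ⌊4.42/1⌋ = 4.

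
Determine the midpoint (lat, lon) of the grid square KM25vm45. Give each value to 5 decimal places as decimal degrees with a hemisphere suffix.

35.52292° N, 25.78750° E

Field K=10, M=12: +10·20° lon, +12·10° lat → SW at lon 20°, lat 30°.
Square 2, 5: +2·2° lon, +5·1° lat → SW at lon 24°, lat 35°.
Subsquare v=21, m=12: +21·0.0833333° lon, +12·0.0416667° lat → SW at lon 25.75°, lat 35.5°.
Extended square 4, 5: +4·0.00833333° lon, +5·0.00416667° lat → SW at lon 25.7833°, lat 35.5208°.
Cell spans 0.00833333° lon × 0.00416667° lat. Centre is SW corner plus half of each.
latitude 35.52292° N, longitude 25.78750° E.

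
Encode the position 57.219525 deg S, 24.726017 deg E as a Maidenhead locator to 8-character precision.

Offset from 180°W / 90°S: lon 204.72602°, lat 32.78048°.
Field (20°×10°, letters A–R): lon ⌊204.72602/20⌋ = 10 → K; lat ⌊32.78048/10⌋ = 3 → D.
Square (2°×1°, digits 0–9): lon ⌊4.72602/2⌋ = 2; lat ⌊2.78048/1⌋ = 2.
Subsquare (5′×2.5′, letters a–x): lon ⌊0.72602/0.0833333⌋ = 8 → i; lat ⌊0.78048/0.0416667⌋ = 18 → s.
Extended square (30″×15″, digits 0–9): lon ⌊0.05935/0.00833333⌋ = 7; lat ⌊0.03048/0.00416667⌋ = 7.

KD22is77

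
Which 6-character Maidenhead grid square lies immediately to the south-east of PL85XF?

PL95ae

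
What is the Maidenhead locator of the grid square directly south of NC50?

Latitude square 0; −1 → -1, wraps to 9, carry into field.
Latitude field C = 2; −1 → 1 = B.
The longitude characters are unchanged.

NB59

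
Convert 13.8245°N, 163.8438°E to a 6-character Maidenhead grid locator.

Add 180° to longitude and 90° to latitude: 343.8438, 103.8245.
Field: 343.8438/20 → 17 → R, 103.8245/10 → 10 → K; chars RK.
Square: 3.8438/2 → 1, 3.8245/1 → 3; chars 13.
Subsquare: 1.8438/0.0833333 → 22 → w, 0.8245/0.0416667 → 19 → t; chars wt.

RK13wt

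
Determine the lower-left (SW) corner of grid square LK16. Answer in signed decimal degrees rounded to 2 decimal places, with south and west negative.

16.00, 42.00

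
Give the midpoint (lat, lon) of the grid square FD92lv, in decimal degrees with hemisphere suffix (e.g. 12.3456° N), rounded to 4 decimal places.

Field F=5, D=3: +5·20° lon, +3·10° lat → SW at lon -80°, lat -60°.
Square 9, 2: +9·2° lon, +2·1° lat → SW at lon -62°, lat -58°.
Subsquare l=11, v=21: +11·0.0833333° lon, +21·0.0416667° lat → SW at lon -61.0833°, lat -57.125°.
Cell spans 0.0833333° lon × 0.0416667° lat. Centre is SW corner plus half of each.
latitude 57.1042° S, longitude 61.0417° W.

57.1042° S, 61.0417° W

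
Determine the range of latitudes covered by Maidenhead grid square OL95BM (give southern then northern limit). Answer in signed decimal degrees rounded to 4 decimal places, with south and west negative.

Field O=14, L=11: +14·20° lon, +11·10° lat → SW at lon 100°, lat 20°.
Square 9, 5: +9·2° lon, +5·1° lat → SW at lon 118°, lat 25°.
Subsquare b=1, m=12: +1·0.0833333° lon, +12·0.0416667° lat → SW at lon 118.083°, lat 25.5°.
Cell spans 0.0833333° lon × 0.0416667° lat.
south 25.5000, north 25.5417.

25.5000, 25.5417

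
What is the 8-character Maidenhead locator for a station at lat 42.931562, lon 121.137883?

Offset from 180°W / 90°S: lon 301.13788°, lat 132.93156°.
Field: lon ⌊301.13788/20⌋ = 15 → P; lat ⌊132.93156/10⌋ = 13 → N.
Square: lon ⌊1.13788/2⌋ = 0; lat ⌊2.93156/1⌋ = 2.
Subsquare: lon ⌊1.13788/0.0833333⌋ = 13 → n; lat ⌊0.93156/0.0416667⌋ = 22 → w.
Extended square: lon ⌊0.05455/0.00833333⌋ = 6; lat ⌊0.01490/0.00416667⌋ = 3.

PN02nw63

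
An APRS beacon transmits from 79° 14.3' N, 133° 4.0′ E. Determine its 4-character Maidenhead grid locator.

PQ69

Add 180° to longitude and 90° to latitude: 313.07, 169.24.
Field (20°×10°, letters A–R): lon ⌊313.07/20⌋ = 15 → P; lat ⌊169.24/10⌋ = 16 → Q.
Square (2°×1°, digits 0–9): lon ⌊13.07/2⌋ = 6; lat ⌊9.24/1⌋ = 9.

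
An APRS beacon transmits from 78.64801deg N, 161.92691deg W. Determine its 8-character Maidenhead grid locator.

Add 180° to longitude and 90° to latitude: 18.07309, 168.64801.
Field: lon ⌊18.07309/20⌋ = 0 → A; lat ⌊168.64801/10⌋ = 16 → Q.
Square: lon ⌊18.07309/2⌋ = 9; lat ⌊8.64801/1⌋ = 8.
Subsquare: lon ⌊0.07309/0.0833333⌋ = 0 → a; lat ⌊0.64801/0.0416667⌋ = 15 → p.
Extended square: lon ⌊0.07309/0.00833333⌋ = 8; lat ⌊0.02301/0.00416667⌋ = 5.

AQ98ap85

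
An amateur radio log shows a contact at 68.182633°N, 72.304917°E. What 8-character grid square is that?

MP68de63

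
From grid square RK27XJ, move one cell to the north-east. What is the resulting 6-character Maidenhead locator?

Longitude subsquare x = 23; +1 → 24, wraps to 0 = a, carry into square.
Longitude square 2; +1 → 3.
Latitude subsquare j = 9; +1 → 10 = k.

RK37ak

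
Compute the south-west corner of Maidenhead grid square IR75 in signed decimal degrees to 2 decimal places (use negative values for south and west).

Field I=8, R=17: +8·20° lon, +17·10° lat → SW at lon -20°, lat 80°.
Square 7, 5: +7·2° lon, +5·1° lat → SW at lon -6°, lat 85°.
latitude 85.00, longitude -6.00.

85.00, -6.00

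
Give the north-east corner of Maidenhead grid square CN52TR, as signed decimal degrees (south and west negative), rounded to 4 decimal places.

Field C=2, N=13: +2·20° lon, +13·10° lat → SW at lon -140°, lat 40°.
Square 5, 2: +5·2° lon, +2·1° lat → SW at lon -130°, lat 42°.
Subsquare t=19, r=17: +19·0.0833333° lon, +17·0.0416667° lat → SW at lon -128.417°, lat 42.7083°.
Cell spans 0.0833333° lon × 0.0416667° lat. NE corner is SW corner plus one full cell.
latitude 42.7500, longitude -128.3333.

42.7500, -128.3333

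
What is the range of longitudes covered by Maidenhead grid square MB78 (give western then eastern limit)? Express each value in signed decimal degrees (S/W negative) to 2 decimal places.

Field M=12, B=1: +12·20° lon, +1·10° lat → SW at lon 60°, lat -80°.
Square 7, 8: +7·2° lon, +8·1° lat → SW at lon 74°, lat -72°.
Cell spans 2° lon × 1° lat.
west 74.00, east 76.00.

74.00, 76.00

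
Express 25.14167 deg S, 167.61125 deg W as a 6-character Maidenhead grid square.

AG64eu

Shift to the Maidenhead origin (180°W, 90°S): lon 12.3887, lat 64.8583.
Field: lon ⌊12.3887/20⌋ = 0 → A; lat ⌊64.8583/10⌋ = 6 → G.
Square: lon ⌊12.3887/2⌋ = 6; lat ⌊4.8583/1⌋ = 4.
Subsquare: lon ⌊0.3887/0.0833333⌋ = 4 → e; lat ⌊0.8583/0.0416667⌋ = 20 → u.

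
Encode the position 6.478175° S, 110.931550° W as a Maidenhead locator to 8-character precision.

Shift to the Maidenhead origin (180°W, 90°S): lon 69.06845, lat 83.52183.
Field: 69.06845/20 → 3 → D, 83.52183/10 → 8 → I; chars DI.
Square: 9.06845/2 → 4, 3.52183/1 → 3; chars 43.
Subsquare: 1.06845/0.0833333 → 12 → m, 0.52183/0.0416667 → 12 → m; chars mm.
Extended square: 0.06845/0.00833333 → 8, 0.02183/0.00416667 → 5; chars 85.

DI43mm85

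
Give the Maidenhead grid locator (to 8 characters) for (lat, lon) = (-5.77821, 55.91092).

Offset from 180°W / 90°S: lon 235.91092°, lat 84.22179°.
Field: lon ⌊235.91092/20⌋ = 11 → L; lat ⌊84.22179/10⌋ = 8 → I.
Square: lon ⌊15.91092/2⌋ = 7; lat ⌊4.22179/1⌋ = 4.
Subsquare: lon ⌊1.91092/0.0833333⌋ = 22 → w; lat ⌊0.22179/0.0416667⌋ = 5 → f.
Extended square: lon ⌊0.07759/0.00833333⌋ = 9; lat ⌊0.01346/0.00416667⌋ = 3.

LI74wf93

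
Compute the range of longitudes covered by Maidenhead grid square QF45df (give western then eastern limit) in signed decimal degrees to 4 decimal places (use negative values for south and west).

Field Q=16, F=5: +16·20° lon, +5·10° lat → SW at lon 140°, lat -40°.
Square 4, 5: +4·2° lon, +5·1° lat → SW at lon 148°, lat -35°.
Subsquare d=3, f=5: +3·0.0833333° lon, +5·0.0416667° lat → SW at lon 148.25°, lat -34.7917°.
Cell spans 0.0833333° lon × 0.0416667° lat.
west 148.2500, east 148.3333.

148.2500, 148.3333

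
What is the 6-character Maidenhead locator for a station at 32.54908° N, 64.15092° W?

FM72wn

Add 180° to longitude and 90° to latitude: 115.8491, 122.5491.
Field: 115.8491/20 → 5 → F, 122.5491/10 → 12 → M; chars FM.
Square: 15.8491/2 → 7, 2.5491/1 → 2; chars 72.
Subsquare: 1.8491/0.0833333 → 22 → w, 0.5491/0.0416667 → 13 → n; chars wn.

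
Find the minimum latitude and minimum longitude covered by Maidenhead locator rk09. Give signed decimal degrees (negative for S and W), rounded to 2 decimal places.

19.00, 160.00

Field R=17, K=10: +17·20° lon, +10·10° lat → SW at lon 160°, lat 10°.
Square 0, 9: +0·2° lon, +9·1° lat → SW at lon 160°, lat 19°.
latitude 19.00, longitude 160.00.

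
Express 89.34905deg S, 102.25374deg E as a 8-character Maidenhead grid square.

OA10dp06

Offset from 180°W / 90°S: lon 282.25374°, lat 0.65095°.
Field: 282.25374/20 → 14 → O, 0.65095/10 → 0 → A; chars OA.
Square: 2.25374/2 → 1, 0.65095/1 → 0; chars 10.
Subsquare: 0.25374/0.0833333 → 3 → d, 0.65095/0.0416667 → 15 → p; chars dp.
Extended square: 0.00374/0.00833333 → 0, 0.02595/0.00416667 → 6; chars 06.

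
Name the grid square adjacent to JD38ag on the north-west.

Longitude subsquare a = 0; −1 → -1, wraps to 23 = x, carry into square.
Longitude square 3; −1 → 2.
Latitude subsquare g = 6; +1 → 7 = h.

JD28xh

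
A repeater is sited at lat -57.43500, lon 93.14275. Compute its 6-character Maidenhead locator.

ND62nn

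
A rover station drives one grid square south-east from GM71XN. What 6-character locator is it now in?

GM81am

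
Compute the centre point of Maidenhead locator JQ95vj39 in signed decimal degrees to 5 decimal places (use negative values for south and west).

Field J=9, Q=16: +9·20° lon, +16·10° lat → SW at lon 0°, lat 70°.
Square 9, 5: +9·2° lon, +5·1° lat → SW at lon 18°, lat 75°.
Subsquare v=21, j=9: +21·0.0833333° lon, +9·0.0416667° lat → SW at lon 19.75°, lat 75.375°.
Extended square 3, 9: +3·0.00833333° lon, +9·0.00416667° lat → SW at lon 19.775°, lat 75.4125°.
Cell spans 0.00833333° lon × 0.00416667° lat. Centre is SW corner plus half of each.
latitude 75.41458, longitude 19.77917.

75.41458, 19.77917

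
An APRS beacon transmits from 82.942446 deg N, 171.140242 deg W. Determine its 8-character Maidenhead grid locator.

Add 180° to longitude and 90° to latitude: 8.85976, 172.94245.
Field: 8.85976/20 → 0 → A, 172.94245/10 → 17 → R; chars AR.
Square: 8.85976/2 → 4, 2.94245/1 → 2; chars 42.
Subsquare: 0.85976/0.0833333 → 10 → k, 0.94245/0.0416667 → 22 → w; chars kw.
Extended square: 0.02642/0.00833333 → 3, 0.02578/0.00416667 → 6; chars 36.

AR42kw36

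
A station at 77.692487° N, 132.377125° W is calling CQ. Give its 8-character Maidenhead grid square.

CQ37tq46

Add 180° to longitude and 90° to latitude: 47.62287, 167.69249.
Field (20°×10°, letters A–R): lon ⌊47.62287/20⌋ = 2 → C; lat ⌊167.69249/10⌋ = 16 → Q.
Square (2°×1°, digits 0–9): lon ⌊7.62287/2⌋ = 3; lat ⌊7.69249/1⌋ = 7.
Subsquare (5′×2.5′, letters a–x): lon ⌊1.62287/0.0833333⌋ = 19 → t; lat ⌊0.69249/0.0416667⌋ = 16 → q.
Extended square (30″×15″, digits 0–9): lon ⌊0.03954/0.00833333⌋ = 4; lat ⌊0.02582/0.00416667⌋ = 6.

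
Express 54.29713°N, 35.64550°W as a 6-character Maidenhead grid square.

HO24eh

Offset from 180°W / 90°S: lon 144.3545°, lat 144.2971°.
Field (20°×10°, letters A–R): 144.3545/20 → 7 → H, 144.2971/10 → 14 → O; chars HO.
Square (2°×1°, digits 0–9): 4.3545/2 → 2, 4.2971/1 → 4; chars 24.
Subsquare (5′×2.5′, letters a–x): 0.3545/0.0833333 → 4 → e, 0.2971/0.0416667 → 7 → h; chars eh.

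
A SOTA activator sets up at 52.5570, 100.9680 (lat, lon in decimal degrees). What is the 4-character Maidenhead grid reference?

OO02

Add 180° to longitude and 90° to latitude: 280.97, 142.56.
Field: 280.97/20 → 14 → O, 142.56/10 → 14 → O; chars OO.
Square: 0.97/2 → 0, 2.56/1 → 2; chars 02.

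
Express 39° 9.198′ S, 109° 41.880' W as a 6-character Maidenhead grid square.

DF50du

Offset from 180°W / 90°S: lon 70.3020°, lat 50.8467°.
Field: 70.3020/20 → 3 → D, 50.8467/10 → 5 → F; chars DF.
Square: 10.3020/2 → 5, 0.8467/1 → 0; chars 50.
Subsquare: 0.3020/0.0833333 → 3 → d, 0.8467/0.0416667 → 20 → u; chars du.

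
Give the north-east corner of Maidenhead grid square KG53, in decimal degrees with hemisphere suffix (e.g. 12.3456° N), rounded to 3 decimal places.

Field K=10, G=6: +10·20° lon, +6·10° lat → SW at lon 20°, lat -30°.
Square 5, 3: +5·2° lon, +3·1° lat → SW at lon 30°, lat -27°.
Cell spans 2° lon × 1° lat. NE corner is SW corner plus one full cell.
latitude 26.000° S, longitude 32.000° E.

26.000° S, 32.000° E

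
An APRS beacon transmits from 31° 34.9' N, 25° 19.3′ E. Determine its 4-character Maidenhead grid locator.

KM21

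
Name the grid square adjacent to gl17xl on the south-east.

Longitude subsquare x = 23; +1 → 24, wraps to 0 = a, carry into square.
Longitude square 1; +1 → 2.
Latitude subsquare l = 11; −1 → 10 = k.

GL27ak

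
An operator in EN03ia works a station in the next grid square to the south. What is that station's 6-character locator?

EN02ix

Latitude subsquare a = 0; −1 → -1, wraps to 23 = x, carry into square.
Latitude square 3; −1 → 2.
The longitude characters are unchanged.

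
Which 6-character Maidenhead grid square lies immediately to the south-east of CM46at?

CM46bs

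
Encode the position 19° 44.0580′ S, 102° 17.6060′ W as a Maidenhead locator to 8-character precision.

Shift to the Maidenhead origin (180°W, 90°S): lon 77.70657, lat 70.26570.
Field (20°×10°, letters A–R): 77.70657/20 → 3 → D, 70.26570/10 → 7 → H; chars DH.
Square (2°×1°, digits 0–9): 17.70657/2 → 8, 0.26570/1 → 0; chars 80.
Subsquare (5′×2.5′, letters a–x): 1.70657/0.0833333 → 20 → u, 0.26570/0.0416667 → 6 → g; chars ug.
Extended square (30″×15″, digits 0–9): 0.03990/0.00833333 → 4, 0.01570/0.00416667 → 3; chars 43.

DH80ug43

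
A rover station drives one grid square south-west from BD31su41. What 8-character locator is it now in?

BD31su30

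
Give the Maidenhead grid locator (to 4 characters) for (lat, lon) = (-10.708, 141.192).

QH09

Shift to the Maidenhead origin (180°W, 90°S): lon 321.19, lat 79.29.
Field: 321.19/20 → 16 → Q, 79.29/10 → 7 → H; chars QH.
Square: 1.19/2 → 0, 9.29/1 → 9; chars 09.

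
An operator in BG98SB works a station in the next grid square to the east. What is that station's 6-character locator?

BG98tb

Longitude subsquare s = 18; +1 → 19 = t.
The latitude characters are unchanged.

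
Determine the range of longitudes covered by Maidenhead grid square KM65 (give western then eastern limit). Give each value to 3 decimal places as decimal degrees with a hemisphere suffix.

32.000° E, 34.000° E

Field K=10, M=12: +10·20° lon, +12·10° lat → SW at lon 20°, lat 30°.
Square 6, 5: +6·2° lon, +5·1° lat → SW at lon 32°, lat 35°.
Cell spans 2° lon × 1° lat.
west 32.000° E, east 34.000° E.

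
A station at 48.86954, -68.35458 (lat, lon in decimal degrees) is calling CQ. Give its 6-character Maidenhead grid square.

FN58tu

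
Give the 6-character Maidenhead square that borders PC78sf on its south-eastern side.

PC78te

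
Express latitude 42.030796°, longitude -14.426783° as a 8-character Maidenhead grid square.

IN22sa87

Add 180° to longitude and 90° to latitude: 165.57322, 132.03080.
Field (20°×10°, letters A–R): 165.57322/20 → 8 → I, 132.03080/10 → 13 → N; chars IN.
Square (2°×1°, digits 0–9): 5.57322/2 → 2, 2.03080/1 → 2; chars 22.
Subsquare (5′×2.5′, letters a–x): 1.57322/0.0833333 → 18 → s, 0.03080/0.0416667 → 0 → a; chars sa.
Extended square (30″×15″, digits 0–9): 0.07322/0.00833333 → 8, 0.03080/0.00416667 → 7; chars 87.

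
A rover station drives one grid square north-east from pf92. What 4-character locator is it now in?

QF03

Longitude square 9; +1 → 10, wraps to 0, carry into field.
Longitude field P = 15; +1 → 16 = Q.
Latitude square 2; +1 → 3.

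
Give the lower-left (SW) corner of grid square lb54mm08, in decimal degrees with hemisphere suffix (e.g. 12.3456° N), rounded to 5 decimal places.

75.46667° S, 51.00000° E

Field L=11, B=1: +11·20° lon, +1·10° lat → SW at lon 40°, lat -80°.
Square 5, 4: +5·2° lon, +4·1° lat → SW at lon 50°, lat -76°.
Subsquare m=12, m=12: +12·0.0833333° lon, +12·0.0416667° lat → SW at lon 51°, lat -75.5°.
Extended square 0, 8: +0·0.00833333° lon, +8·0.00416667° lat → SW at lon 51°, lat -75.4667°.
latitude 75.46667° S, longitude 51.00000° E.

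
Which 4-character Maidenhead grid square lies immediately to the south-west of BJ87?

BJ76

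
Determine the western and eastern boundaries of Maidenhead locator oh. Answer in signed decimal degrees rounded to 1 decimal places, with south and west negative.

100.0, 120.0

Field O=14, H=7: +14·20° lon, +7·10° lat → SW at lon 100°, lat -20°.
Cell spans 20° lon × 10° lat.
west 100.0, east 120.0.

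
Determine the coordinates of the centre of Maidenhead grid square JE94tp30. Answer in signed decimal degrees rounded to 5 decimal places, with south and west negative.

Field J=9, E=4: +9·20° lon, +4·10° lat → SW at lon 0°, lat -50°.
Square 9, 4: +9·2° lon, +4·1° lat → SW at lon 18°, lat -46°.
Subsquare t=19, p=15: +19·0.0833333° lon, +15·0.0416667° lat → SW at lon 19.5833°, lat -45.375°.
Extended square 3, 0: +3·0.00833333° lon, +0·0.00416667° lat → SW at lon 19.6083°, lat -45.375°.
Cell spans 0.00833333° lon × 0.00416667° lat. Centre is SW corner plus half of each.
latitude -45.37292, longitude 19.61250.

-45.37292, 19.61250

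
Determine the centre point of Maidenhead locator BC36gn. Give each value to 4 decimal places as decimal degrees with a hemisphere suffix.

63.4375° S, 153.4583° W

Field B=1, C=2: +1·20° lon, +2·10° lat → SW at lon -160°, lat -70°.
Square 3, 6: +3·2° lon, +6·1° lat → SW at lon -154°, lat -64°.
Subsquare g=6, n=13: +6·0.0833333° lon, +13·0.0416667° lat → SW at lon -153.5°, lat -63.4583°.
Cell spans 0.0833333° lon × 0.0416667° lat. Centre is SW corner plus half of each.
latitude 63.4375° S, longitude 153.4583° W.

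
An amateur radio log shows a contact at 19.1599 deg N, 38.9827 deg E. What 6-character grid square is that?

KK99ld

Shift to the Maidenhead origin (180°W, 90°S): lon 218.9827, lat 109.1599.
Field: lon ⌊218.9827/20⌋ = 10 → K; lat ⌊109.1599/10⌋ = 10 → K.
Square: lon ⌊18.9827/2⌋ = 9; lat ⌊9.1599/1⌋ = 9.
Subsquare: lon ⌊0.9827/0.0833333⌋ = 11 → l; lat ⌊0.1599/0.0416667⌋ = 3 → d.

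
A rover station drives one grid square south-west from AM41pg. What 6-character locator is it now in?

Longitude subsquare p = 15; −1 → 14 = o.
Latitude subsquare g = 6; −1 → 5 = f.

AM41of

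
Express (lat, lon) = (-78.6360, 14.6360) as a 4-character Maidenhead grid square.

Shift to the Maidenhead origin (180°W, 90°S): lon 194.64, lat 11.36.
Field: lon ⌊194.64/20⌋ = 9 → J; lat ⌊11.36/10⌋ = 1 → B.
Square: lon ⌊14.64/2⌋ = 7; lat ⌊1.36/1⌋ = 1.

JB71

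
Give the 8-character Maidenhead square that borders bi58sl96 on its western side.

BI58sl86

Longitude extended square 9; −1 → 8.
The latitude characters are unchanged.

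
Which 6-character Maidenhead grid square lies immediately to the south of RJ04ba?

RJ03bx

Latitude subsquare a = 0; −1 → -1, wraps to 23 = x, carry into square.
Latitude square 4; −1 → 3.
The longitude characters are unchanged.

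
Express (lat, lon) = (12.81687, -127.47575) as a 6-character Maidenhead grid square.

Add 180° to longitude and 90° to latitude: 52.5242, 102.8169.
Field: lon ⌊52.5242/20⌋ = 2 → C; lat ⌊102.8169/10⌋ = 10 → K.
Square: lon ⌊12.5242/2⌋ = 6; lat ⌊2.8169/1⌋ = 2.
Subsquare: lon ⌊0.5242/0.0833333⌋ = 6 → g; lat ⌊0.8169/0.0416667⌋ = 19 → t.

CK62gt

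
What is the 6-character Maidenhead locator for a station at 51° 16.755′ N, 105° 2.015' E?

OO21mg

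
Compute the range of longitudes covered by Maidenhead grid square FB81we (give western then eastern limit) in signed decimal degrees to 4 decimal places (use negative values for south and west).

-62.1667, -62.0833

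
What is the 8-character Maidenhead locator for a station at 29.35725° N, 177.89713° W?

AL19bi25

Shift to the Maidenhead origin (180°W, 90°S): lon 2.10287, lat 119.35725.
Field: lon ⌊2.10287/20⌋ = 0 → A; lat ⌊119.35725/10⌋ = 11 → L.
Square: lon ⌊2.10287/2⌋ = 1; lat ⌊9.35725/1⌋ = 9.
Subsquare: lon ⌊0.10287/0.0833333⌋ = 1 → b; lat ⌊0.35725/0.0416667⌋ = 8 → i.
Extended square: lon ⌊0.01954/0.00833333⌋ = 2; lat ⌊0.02392/0.00416667⌋ = 5.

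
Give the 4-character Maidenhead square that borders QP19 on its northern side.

QQ10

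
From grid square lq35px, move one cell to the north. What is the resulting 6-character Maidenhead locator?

LQ36pa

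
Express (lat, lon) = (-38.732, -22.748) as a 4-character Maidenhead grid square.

HF81

Shift to the Maidenhead origin (180°W, 90°S): lon 157.25, lat 51.27.
Field: lon ⌊157.25/20⌋ = 7 → H; lat ⌊51.27/10⌋ = 5 → F.
Square: lon ⌊17.25/2⌋ = 8; lat ⌊1.27/1⌋ = 1.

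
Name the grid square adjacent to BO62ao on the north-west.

Longitude subsquare a = 0; −1 → -1, wraps to 23 = x, carry into square.
Longitude square 6; −1 → 5.
Latitude subsquare o = 14; +1 → 15 = p.

BO52xp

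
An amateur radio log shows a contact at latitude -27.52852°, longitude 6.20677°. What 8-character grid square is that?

JG32cl43

Add 180° to longitude and 90° to latitude: 186.20677, 62.47148.
Field: lon ⌊186.20677/20⌋ = 9 → J; lat ⌊62.47148/10⌋ = 6 → G.
Square: lon ⌊6.20677/2⌋ = 3; lat ⌊2.47148/1⌋ = 2.
Subsquare: lon ⌊0.20677/0.0833333⌋ = 2 → c; lat ⌊0.47148/0.0416667⌋ = 11 → l.
Extended square: lon ⌊0.04010/0.00833333⌋ = 4; lat ⌊0.01315/0.00416667⌋ = 3.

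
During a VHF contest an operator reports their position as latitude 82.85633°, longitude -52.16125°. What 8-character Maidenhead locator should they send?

Shift to the Maidenhead origin (180°W, 90°S): lon 127.83875, lat 172.85633.
Field: lon ⌊127.83875/20⌋ = 6 → G; lat ⌊172.85633/10⌋ = 17 → R.
Square: lon ⌊7.83875/2⌋ = 3; lat ⌊2.85633/1⌋ = 2.
Subsquare: lon ⌊1.83875/0.0833333⌋ = 22 → w; lat ⌊0.85633/0.0416667⌋ = 20 → u.
Extended square: lon ⌊0.00542/0.00833333⌋ = 0; lat ⌊0.02300/0.00416667⌋ = 5.

GR32wu05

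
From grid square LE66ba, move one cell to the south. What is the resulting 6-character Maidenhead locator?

Latitude subsquare a = 0; −1 → -1, wraps to 23 = x, carry into square.
Latitude square 6; −1 → 5.
The longitude characters are unchanged.

LE65bx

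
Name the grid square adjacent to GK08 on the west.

FK98

Longitude square 0; −1 → -1, wraps to 9, carry into field.
Longitude field G = 6; −1 → 5 = F.
The latitude characters are unchanged.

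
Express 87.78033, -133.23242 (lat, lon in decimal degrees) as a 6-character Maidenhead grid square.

CR37js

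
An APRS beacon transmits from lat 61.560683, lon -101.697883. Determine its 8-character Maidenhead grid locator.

DP91dn64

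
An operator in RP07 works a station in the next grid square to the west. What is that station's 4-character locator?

Longitude square 0; −1 → -1, wraps to 9, carry into field.
Longitude field R = 17; −1 → 16 = Q.
The latitude characters are unchanged.

QP97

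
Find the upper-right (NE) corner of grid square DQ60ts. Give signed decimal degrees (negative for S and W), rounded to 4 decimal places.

Field D=3, Q=16: +3·20° lon, +16·10° lat → SW at lon -120°, lat 70°.
Square 6, 0: +6·2° lon, +0·1° lat → SW at lon -108°, lat 70°.
Subsquare t=19, s=18: +19·0.0833333° lon, +18·0.0416667° lat → SW at lon -106.417°, lat 70.75°.
Cell spans 0.0833333° lon × 0.0416667° lat. NE corner is SW corner plus one full cell.
latitude 70.7917, longitude -106.3333.

70.7917, -106.3333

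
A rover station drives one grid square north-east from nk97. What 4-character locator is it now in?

OK08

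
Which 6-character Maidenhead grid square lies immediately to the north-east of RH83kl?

RH83lm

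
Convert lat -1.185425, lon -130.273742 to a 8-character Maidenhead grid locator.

CI48ut75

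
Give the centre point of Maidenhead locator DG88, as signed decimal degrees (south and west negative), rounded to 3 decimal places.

-21.500, -103.000

Field D=3, G=6: +3·20° lon, +6·10° lat → SW at lon -120°, lat -30°.
Square 8, 8: +8·2° lon, +8·1° lat → SW at lon -104°, lat -22°.
Cell spans 2° lon × 1° lat. Centre is SW corner plus half of each.
latitude -21.500, longitude -103.000.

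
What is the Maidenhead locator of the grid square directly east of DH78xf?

DH88af

Longitude subsquare x = 23; +1 → 24, wraps to 0 = a, carry into square.
Longitude square 7; +1 → 8.
The latitude characters are unchanged.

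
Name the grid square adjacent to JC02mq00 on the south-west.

Longitude extended square 0; −1 → -1, wraps to 9, carry into subsquare.
Longitude subsquare m = 12; −1 → 11 = l.
Latitude extended square 0; −1 → -1, wraps to 9, carry into subsquare.
Latitude subsquare q = 16; −1 → 15 = p.

JC02lp99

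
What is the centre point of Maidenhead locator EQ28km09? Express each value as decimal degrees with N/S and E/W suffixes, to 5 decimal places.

78.53958° N, 95.16250° W

Field E=4, Q=16: +4·20° lon, +16·10° lat → SW at lon -100°, lat 70°.
Square 2, 8: +2·2° lon, +8·1° lat → SW at lon -96°, lat 78°.
Subsquare k=10, m=12: +10·0.0833333° lon, +12·0.0416667° lat → SW at lon -95.1667°, lat 78.5°.
Extended square 0, 9: +0·0.00833333° lon, +9·0.00416667° lat → SW at lon -95.1667°, lat 78.5375°.
Cell spans 0.00833333° lon × 0.00416667° lat. Centre is SW corner plus half of each.
latitude 78.53958° N, longitude 95.16250° W.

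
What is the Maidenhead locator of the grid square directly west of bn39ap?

BN29xp

Longitude subsquare a = 0; −1 → -1, wraps to 23 = x, carry into square.
Longitude square 3; −1 → 2.
The latitude characters are unchanged.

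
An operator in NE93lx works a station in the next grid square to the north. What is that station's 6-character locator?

Latitude subsquare x = 23; +1 → 24, wraps to 0 = a, carry into square.
Latitude square 3; +1 → 4.
The longitude characters are unchanged.

NE94la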